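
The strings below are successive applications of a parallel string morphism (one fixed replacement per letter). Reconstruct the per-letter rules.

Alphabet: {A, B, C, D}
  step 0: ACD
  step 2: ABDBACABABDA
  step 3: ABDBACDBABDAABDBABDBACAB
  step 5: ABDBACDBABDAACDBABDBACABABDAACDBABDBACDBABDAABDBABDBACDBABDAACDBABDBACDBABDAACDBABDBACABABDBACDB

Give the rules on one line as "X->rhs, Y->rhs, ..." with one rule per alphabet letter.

A->AB, B->DB, C->DA, D->AC

  step 2 ⇒ step 3: ABDBACABABDA ⇒ AB·DB·AC·DB·AB·DA·AB·DB·AB·DB·AC·AB
    A ↦ AB
    B ↦ DB
    C ↦ DA
    D ↦ AC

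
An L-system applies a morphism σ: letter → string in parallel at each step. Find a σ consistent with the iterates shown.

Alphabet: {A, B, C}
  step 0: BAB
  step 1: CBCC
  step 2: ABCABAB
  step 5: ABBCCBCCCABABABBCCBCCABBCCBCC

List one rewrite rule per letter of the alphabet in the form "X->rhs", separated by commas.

  step 1 ⇒ step 2: CBCC ⇒ AB·C·AB·AB
    B ↦ C
    C ↦ AB
  step 0 ⇒ step 1: BAB ⇒ C·BC·C
    A ↦ BC

A->BC, B->C, C->AB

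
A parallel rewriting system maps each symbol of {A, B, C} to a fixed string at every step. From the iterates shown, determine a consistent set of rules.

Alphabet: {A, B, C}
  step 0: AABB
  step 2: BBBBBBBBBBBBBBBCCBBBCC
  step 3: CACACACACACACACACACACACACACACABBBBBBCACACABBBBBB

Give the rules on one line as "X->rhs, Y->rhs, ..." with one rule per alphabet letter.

A->CC, B->CA, C->BBB

  step 2 ⇒ step 3: BBBBBBBBBBBBBBBCCBBBCC ⇒ CA·CA·CA·CA·CA·CA·CA·CA·CA·CA·CA·CA·CA·CA·CA·BBB·BBB·CA·CA·CA·BBB·BBB
    B ↦ CA
    C ↦ BBB
    A ↦ CC  (constrained at step 0)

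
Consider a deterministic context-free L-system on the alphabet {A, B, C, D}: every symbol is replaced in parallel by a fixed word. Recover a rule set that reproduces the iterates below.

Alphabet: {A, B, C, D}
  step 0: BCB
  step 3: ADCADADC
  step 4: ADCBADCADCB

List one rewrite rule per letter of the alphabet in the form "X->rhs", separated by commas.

  step 3 ⇒ step 4: ADCADADC ⇒ AD·C·B·AD·C·AD·C·B
    A ↦ AD
    C ↦ B
    D ↦ C
    B ↦ A  (constrained at step 0)

A->AD, B->A, C->B, D->C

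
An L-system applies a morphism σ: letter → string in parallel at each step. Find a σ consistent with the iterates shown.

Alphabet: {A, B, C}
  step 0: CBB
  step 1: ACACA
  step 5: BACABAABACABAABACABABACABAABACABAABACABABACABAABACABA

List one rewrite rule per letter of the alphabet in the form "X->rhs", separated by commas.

A->BA, B->CA, C->A

  step 0 ⇒ step 1: CBB ⇒ A·CA·CA
    B ↦ CA
    C ↦ A
    A ↦ BA  (constrained at step 1)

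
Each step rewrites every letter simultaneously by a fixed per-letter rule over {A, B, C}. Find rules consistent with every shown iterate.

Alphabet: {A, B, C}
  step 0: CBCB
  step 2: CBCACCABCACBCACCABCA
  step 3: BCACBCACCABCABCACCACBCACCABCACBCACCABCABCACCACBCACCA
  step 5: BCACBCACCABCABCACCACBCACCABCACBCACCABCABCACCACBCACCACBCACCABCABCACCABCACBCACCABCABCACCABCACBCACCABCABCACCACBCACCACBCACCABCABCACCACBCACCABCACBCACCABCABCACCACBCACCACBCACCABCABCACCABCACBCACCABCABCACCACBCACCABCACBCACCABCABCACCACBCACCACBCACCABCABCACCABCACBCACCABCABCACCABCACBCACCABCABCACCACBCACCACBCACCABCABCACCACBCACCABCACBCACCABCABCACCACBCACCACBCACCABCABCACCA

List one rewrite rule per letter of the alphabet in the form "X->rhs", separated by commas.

  step 2 ⇒ step 3: CBCACCABCACBCACCABCA ⇒ BCA·C·BCA·CCA·BCA·BCA·CCA·C·BCA·CCA·BCA·C·BCA·CCA·BCA·BCA·CCA·C·BCA·CCA
    A ↦ CCA
    B ↦ C
    C ↦ BCA

A->CCA, B->C, C->BCA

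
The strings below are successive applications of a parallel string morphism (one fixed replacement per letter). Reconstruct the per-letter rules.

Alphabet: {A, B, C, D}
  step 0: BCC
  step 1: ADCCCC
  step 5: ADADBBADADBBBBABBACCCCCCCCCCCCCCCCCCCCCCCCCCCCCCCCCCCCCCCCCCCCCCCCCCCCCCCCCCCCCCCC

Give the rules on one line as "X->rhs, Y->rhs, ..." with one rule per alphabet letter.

  step 0 ⇒ step 1: BCC ⇒ AD·CC·CC
    B ↦ AD
    C ↦ CC
    A ↦ BB  (constrained at step 1)
    D ↦ A  (constrained at step 1)

A->BB, B->AD, C->CC, D->A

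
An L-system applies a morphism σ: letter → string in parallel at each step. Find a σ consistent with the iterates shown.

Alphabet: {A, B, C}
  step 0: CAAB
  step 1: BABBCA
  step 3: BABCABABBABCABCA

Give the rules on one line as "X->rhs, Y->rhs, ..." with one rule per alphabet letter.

A->B, B->CA, C->BA

  step 0 ⇒ step 1: CAAB ⇒ BA·B·B·CA
    A ↦ B
    B ↦ CA
    C ↦ BA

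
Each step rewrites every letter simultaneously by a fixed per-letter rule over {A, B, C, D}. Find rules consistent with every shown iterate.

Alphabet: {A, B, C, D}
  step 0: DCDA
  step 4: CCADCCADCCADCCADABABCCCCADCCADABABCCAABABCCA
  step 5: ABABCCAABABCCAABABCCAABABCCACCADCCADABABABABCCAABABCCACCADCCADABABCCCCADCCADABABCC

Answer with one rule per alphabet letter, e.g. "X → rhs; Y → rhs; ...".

A->CC, B->AD, C->AB, D->A

  step 4 ⇒ step 5: CCADCCADCCADCCADABABCCCCADCCADABABCCAABABCCA ⇒ AB·AB·CC·A·AB·AB·CC·A·AB·AB·CC·A·AB·AB·CC·A·CC·AD·CC·AD·AB·AB·AB·AB·CC·A·AB·AB·CC·A·CC·AD·CC·AD·AB·AB·CC·CC·AD·CC·AD·AB·AB·CC
    A ↦ CC
    B ↦ AD
    C ↦ AB
    D ↦ A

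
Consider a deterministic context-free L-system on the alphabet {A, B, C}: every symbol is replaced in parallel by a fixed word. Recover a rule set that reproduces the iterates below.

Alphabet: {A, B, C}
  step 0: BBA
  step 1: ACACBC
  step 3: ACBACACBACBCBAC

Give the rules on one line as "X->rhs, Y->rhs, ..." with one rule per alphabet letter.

A->BC, B->AC, C->B

  step 0 ⇒ step 1: BBA ⇒ AC·AC·BC
    A ↦ BC
    B ↦ AC
    C ↦ B  (constrained at step 1)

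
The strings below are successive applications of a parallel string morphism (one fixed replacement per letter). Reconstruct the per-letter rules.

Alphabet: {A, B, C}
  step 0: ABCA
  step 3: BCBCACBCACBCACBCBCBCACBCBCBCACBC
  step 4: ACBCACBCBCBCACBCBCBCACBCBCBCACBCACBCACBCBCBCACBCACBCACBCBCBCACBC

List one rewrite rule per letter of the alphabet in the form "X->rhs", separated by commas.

  step 3 ⇒ step 4: BCBCACBCACBCACBCBCBCACBCBCBCACBC ⇒ AC·BC·AC·BC·BC·BC·AC·BC·BC·BC·AC·BC·BC·BC·AC·BC·AC·BC·AC·BC·BC·BC·AC·BC·AC·BC·AC·BC·BC·BC·AC·BC
    A ↦ BC
    B ↦ AC
    C ↦ BC

A->BC, B->AC, C->BC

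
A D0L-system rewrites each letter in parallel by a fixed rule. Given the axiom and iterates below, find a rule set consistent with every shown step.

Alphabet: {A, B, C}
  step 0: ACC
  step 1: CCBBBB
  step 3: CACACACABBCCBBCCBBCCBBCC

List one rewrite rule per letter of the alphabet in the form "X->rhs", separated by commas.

A->CC, B->CA, C->BB

  step 0 ⇒ step 1: ACC ⇒ CC·BB·BB
    A ↦ CC
    C ↦ BB
    B ↦ CA  (constrained at step 1)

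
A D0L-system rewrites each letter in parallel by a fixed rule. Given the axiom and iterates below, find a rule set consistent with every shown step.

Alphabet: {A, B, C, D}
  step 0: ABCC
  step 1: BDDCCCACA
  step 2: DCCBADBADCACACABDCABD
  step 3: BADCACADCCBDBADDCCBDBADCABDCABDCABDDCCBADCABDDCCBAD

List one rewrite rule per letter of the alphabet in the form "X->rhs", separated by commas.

A->BD, B->DCC, C->CA, D->BAD

  step 2 ⇒ step 3: DCCBADBADCACACABDCABD ⇒ BAD·CA·CA·DCC·BD·BAD·DCC·BD·BAD·CA·BD·CA·BD·CA·BD·DCC·BAD·CA·BD·DCC·BAD
    A ↦ BD
    B ↦ DCC
    C ↦ CA
    D ↦ BAD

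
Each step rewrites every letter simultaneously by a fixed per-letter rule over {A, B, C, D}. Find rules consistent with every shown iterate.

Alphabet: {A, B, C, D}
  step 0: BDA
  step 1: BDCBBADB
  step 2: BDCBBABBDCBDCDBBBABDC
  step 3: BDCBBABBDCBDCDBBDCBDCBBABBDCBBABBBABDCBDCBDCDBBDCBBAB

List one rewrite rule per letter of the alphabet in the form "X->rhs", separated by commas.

A->DB, B->BDC, C->B, D->BBA

  step 2 ⇒ step 3: BDCBBABBDCBDCDBBBABDC ⇒ BDC·BBA·B·BDC·BDC·DB·BDC·BDC·BBA·B·BDC·BBA·B·BBA·BDC·BDC·BDC·DB·BDC·BBA·B
    A ↦ DB
    B ↦ BDC
    C ↦ B
    D ↦ BBA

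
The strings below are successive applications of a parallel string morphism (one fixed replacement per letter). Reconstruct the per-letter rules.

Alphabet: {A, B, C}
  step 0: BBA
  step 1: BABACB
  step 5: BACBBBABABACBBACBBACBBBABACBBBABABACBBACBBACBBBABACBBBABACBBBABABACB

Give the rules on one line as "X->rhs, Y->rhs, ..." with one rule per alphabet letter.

A->CB, B->BA, C->B

  step 0 ⇒ step 1: BBA ⇒ BA·BA·CB
    A ↦ CB
    B ↦ BA
    C ↦ B  (constrained at step 1)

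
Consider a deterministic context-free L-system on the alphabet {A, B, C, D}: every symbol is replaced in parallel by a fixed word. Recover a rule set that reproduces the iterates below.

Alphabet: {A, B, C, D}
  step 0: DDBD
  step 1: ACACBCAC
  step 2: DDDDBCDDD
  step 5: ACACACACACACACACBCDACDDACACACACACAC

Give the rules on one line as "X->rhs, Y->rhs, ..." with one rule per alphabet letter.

  step 1 ⇒ step 2: ACACBCAC ⇒ D·D·D·D·BC·D·D·D
    A ↦ D
    B ↦ BC
    C ↦ D
  step 0 ⇒ step 1: DDBD ⇒ AC·AC·BC·AC
    D ↦ AC

A->D, B->BC, C->D, D->AC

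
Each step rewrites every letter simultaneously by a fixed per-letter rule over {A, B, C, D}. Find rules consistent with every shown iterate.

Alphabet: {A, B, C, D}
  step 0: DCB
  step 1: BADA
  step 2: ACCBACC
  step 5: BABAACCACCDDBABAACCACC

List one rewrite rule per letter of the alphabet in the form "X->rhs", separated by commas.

A->CC, B->A, C->D, D->BA

  step 1 ⇒ step 2: BADA ⇒ A·CC·BA·CC
    A ↦ CC
    B ↦ A
    D ↦ BA
  step 0 ⇒ step 1: DCB ⇒ BA·D·A
    C ↦ D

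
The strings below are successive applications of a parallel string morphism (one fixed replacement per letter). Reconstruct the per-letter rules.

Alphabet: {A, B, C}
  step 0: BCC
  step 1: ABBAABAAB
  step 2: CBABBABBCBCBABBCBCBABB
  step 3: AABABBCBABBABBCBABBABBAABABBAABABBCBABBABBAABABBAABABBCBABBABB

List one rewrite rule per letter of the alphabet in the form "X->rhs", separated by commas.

A->CB, B->ABB, C->AAB

  step 2 ⇒ step 3: CBABBABBCBCBABBCBCBABB ⇒ AAB·ABB·CB·ABB·ABB·CB·ABB·ABB·AAB·ABB·AAB·ABB·CB·ABB·ABB·AAB·ABB·AAB·ABB·CB·ABB·ABB
    A ↦ CB
    B ↦ ABB
    C ↦ AAB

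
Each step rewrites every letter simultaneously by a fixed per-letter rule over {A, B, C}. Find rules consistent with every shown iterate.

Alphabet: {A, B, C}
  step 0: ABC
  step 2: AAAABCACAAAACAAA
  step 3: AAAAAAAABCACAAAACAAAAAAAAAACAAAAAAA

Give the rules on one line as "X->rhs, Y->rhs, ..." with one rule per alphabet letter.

A->AA, B->BC, C->ACA

  step 2 ⇒ step 3: AAAABCACAAAACAAA ⇒ AA·AA·AA·AA·BC·ACA·AA·ACA·AA·AA·AA·AA·ACA·AA·AA·AA
    A ↦ AA
    B ↦ BC
    C ↦ ACA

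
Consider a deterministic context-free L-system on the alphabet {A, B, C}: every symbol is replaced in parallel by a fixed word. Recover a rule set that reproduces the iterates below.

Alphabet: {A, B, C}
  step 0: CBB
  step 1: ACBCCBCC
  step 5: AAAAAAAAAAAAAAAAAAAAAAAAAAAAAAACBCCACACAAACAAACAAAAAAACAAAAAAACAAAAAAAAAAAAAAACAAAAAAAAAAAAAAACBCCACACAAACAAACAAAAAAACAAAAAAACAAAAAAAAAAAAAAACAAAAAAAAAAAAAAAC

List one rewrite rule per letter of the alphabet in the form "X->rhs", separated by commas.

A->AA, B->BCC, C->AC

  step 0 ⇒ step 1: CBB ⇒ AC·BCC·BCC
    B ↦ BCC
    C ↦ AC
    A ↦ AA  (constrained at step 1)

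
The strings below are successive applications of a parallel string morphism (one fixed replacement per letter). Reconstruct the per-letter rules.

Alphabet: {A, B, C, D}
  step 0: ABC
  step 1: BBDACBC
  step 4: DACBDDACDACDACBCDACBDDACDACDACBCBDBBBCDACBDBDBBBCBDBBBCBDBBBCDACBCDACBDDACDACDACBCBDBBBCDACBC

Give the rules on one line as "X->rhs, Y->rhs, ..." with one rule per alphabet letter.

A->BB, B->DAC, C->BC, D->BD

  step 0 ⇒ step 1: ABC ⇒ BB·DAC·BC
    A ↦ BB
    B ↦ DAC
    C ↦ BC
    D ↦ BD  (constrained at step 1)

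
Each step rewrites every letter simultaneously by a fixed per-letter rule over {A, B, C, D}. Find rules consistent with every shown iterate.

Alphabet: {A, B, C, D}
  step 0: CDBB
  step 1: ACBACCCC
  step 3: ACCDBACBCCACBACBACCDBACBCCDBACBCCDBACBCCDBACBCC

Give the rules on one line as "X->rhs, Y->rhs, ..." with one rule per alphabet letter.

  step 0 ⇒ step 1: CDBB ⇒ ACB·A·CC·CC
    B ↦ CC
    C ↦ ACB
    D ↦ A
    A ↦ DB  (constrained at step 1)

A->DB, B->CC, C->ACB, D->A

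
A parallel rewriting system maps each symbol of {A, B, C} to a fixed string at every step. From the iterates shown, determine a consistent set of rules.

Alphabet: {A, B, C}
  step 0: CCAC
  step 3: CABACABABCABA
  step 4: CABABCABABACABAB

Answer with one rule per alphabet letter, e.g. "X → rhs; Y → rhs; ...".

A->B, B->A, C->CA

  step 3 ⇒ step 4: CABACABABCABA ⇒ CA·B·A·B·CA·B·A·B·A·CA·B·A·B
    A ↦ B
    B ↦ A
    C ↦ CA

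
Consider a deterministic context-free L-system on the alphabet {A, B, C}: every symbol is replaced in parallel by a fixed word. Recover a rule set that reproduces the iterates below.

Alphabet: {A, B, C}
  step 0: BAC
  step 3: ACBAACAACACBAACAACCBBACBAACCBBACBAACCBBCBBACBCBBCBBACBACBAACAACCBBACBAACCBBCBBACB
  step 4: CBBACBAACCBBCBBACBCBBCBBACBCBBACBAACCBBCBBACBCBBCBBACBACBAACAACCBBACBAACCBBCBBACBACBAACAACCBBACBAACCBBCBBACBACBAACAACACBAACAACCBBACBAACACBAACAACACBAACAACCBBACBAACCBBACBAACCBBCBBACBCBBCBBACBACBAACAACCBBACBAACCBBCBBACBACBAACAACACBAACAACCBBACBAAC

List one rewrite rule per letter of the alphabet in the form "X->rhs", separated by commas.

  step 3 ⇒ step 4: ACBAACAACACBAACAACCBBACBAACCBBACBAACCBBCBBACBCBBCBBACBACBAACAACCBBACBAACCBBCBBACB ⇒ CBB·ACB·AAC·CBB·CBB·ACB·CBB·CBB·ACB·CBB·ACB·AAC·CBB·CBB·ACB·CBB·CBB·ACB·ACB·AAC·AAC·CBB·ACB·AAC·CBB·CBB·ACB·ACB·AAC·AAC·CBB·ACB·AAC·CBB·CBB·ACB·ACB·AAC·AAC·ACB·AAC·AAC·CBB·ACB·AAC·ACB·AAC·AAC·ACB·AAC·AAC·CBB·ACB·AAC·CBB·ACB·AAC·CBB·CBB·ACB·CBB·CBB·ACB·ACB·AAC·AAC·CBB·ACB·AAC·CBB·CBB·ACB·ACB·AAC·AAC·ACB·AAC·AAC·CBB·ACB·AAC
    A ↦ CBB
    B ↦ AAC
    C ↦ ACB

A->CBB, B->AAC, C->ACB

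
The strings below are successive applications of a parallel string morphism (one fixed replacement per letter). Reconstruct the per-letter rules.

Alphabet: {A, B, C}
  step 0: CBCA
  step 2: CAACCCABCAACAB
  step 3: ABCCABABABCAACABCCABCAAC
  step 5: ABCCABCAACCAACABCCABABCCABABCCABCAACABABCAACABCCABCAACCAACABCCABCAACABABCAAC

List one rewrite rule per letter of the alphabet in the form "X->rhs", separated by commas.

A->C, B->AAC, C->AB

  step 2 ⇒ step 3: CAACCCABCAACAB ⇒ AB·C·C·AB·AB·AB·C·AAC·AB·C·C·AB·C·AAC
    A ↦ C
    B ↦ AAC
    C ↦ AB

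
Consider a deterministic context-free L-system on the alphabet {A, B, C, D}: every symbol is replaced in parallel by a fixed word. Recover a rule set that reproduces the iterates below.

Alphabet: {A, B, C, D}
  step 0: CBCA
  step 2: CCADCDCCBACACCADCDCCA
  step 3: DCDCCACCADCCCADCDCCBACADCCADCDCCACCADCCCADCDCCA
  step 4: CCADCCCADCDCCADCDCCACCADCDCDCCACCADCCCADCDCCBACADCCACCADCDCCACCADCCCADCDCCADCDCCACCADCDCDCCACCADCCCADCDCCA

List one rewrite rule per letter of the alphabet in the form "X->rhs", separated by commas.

A->CA, B->CBA, C->DC, D->CCA

  step 3 ⇒ step 4: DCDCCACCADCCCADCDCCBACADCCADCDCCACCADCCCADCDCCA ⇒ CCA·DC·CCA·DC·DC·CA·DC·DC·CA·CCA·DC·DC·DC·CA·CCA·DC·CCA·DC·DC·CBA·CA·DC·CA·CCA·DC·DC·CA·CCA·DC·CCA·DC·DC·CA·DC·DC·CA·CCA·DC·DC·DC·CA·CCA·DC·CCA·DC·DC·CA
    A ↦ CA
    B ↦ CBA
    C ↦ DC
    D ↦ CCA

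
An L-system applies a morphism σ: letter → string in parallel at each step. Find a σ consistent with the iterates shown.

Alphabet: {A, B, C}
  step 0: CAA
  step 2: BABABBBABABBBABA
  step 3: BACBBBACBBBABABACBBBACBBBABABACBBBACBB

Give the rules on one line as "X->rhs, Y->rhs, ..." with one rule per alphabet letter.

  step 2 ⇒ step 3: BABABBBABABBBABA ⇒ BA·CBB·BA·CBB·BA·BA·BA·CBB·BA·CBB·BA·BA·BA·CBB·BA·CBB
    A ↦ CBB
    B ↦ BA
    C ↦ BB  (constrained at step 0)

A->CBB, B->BA, C->BB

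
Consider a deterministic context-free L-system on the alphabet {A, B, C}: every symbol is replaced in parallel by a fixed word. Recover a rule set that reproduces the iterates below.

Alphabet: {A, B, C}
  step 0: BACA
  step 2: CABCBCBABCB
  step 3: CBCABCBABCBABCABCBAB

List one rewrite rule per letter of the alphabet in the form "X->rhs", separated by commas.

A->C, B->AB, C->CB

  step 2 ⇒ step 3: CABCBCBABCB ⇒ CB·C·AB·CB·AB·CB·AB·C·AB·CB·AB
    A ↦ C
    B ↦ AB
    C ↦ CB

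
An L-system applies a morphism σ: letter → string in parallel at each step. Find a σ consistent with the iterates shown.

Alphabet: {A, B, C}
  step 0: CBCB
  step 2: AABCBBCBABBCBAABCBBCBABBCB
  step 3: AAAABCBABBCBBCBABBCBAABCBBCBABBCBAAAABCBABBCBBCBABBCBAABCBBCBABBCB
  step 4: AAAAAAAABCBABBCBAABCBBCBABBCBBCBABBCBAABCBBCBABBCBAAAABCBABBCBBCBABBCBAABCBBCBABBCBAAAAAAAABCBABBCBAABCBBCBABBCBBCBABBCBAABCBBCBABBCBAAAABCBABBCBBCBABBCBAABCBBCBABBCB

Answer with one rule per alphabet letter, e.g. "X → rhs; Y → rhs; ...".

  step 3 ⇒ step 4: AAAABCBABBCBBCBABBCBAABCBBCBABBCBAAAABCBABBCBBCBABBCBAABCBBCBABBCB ⇒ AA·AA·AA·AA·BCB·AB·BCB·AA·BCB·BCB·AB·BCB·BCB·AB·BCB·AA·BCB·BCB·AB·BCB·AA·AA·BCB·AB·BCB·BCB·AB·BCB·AA·BCB·BCB·AB·BCB·AA·AA·AA·AA·BCB·AB·BCB·AA·BCB·BCB·AB·BCB·BCB·AB·BCB·AA·BCB·BCB·AB·BCB·AA·AA·BCB·AB·BCB·BCB·AB·BCB·AA·BCB·BCB·AB·BCB
    A ↦ AA
    B ↦ BCB
    C ↦ AB

A->AA, B->BCB, C->AB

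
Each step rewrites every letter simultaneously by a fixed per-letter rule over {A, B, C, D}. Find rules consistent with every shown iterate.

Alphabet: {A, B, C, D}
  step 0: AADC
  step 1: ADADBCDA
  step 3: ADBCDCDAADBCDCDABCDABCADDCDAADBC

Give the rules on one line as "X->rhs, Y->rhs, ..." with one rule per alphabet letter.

  step 0 ⇒ step 1: AADC ⇒ AD·AD·BC·DA
    A ↦ AD
    C ↦ DA
    D ↦ BC
    B ↦ DC  (constrained at step 1)

A->AD, B->DC, C->DA, D->BC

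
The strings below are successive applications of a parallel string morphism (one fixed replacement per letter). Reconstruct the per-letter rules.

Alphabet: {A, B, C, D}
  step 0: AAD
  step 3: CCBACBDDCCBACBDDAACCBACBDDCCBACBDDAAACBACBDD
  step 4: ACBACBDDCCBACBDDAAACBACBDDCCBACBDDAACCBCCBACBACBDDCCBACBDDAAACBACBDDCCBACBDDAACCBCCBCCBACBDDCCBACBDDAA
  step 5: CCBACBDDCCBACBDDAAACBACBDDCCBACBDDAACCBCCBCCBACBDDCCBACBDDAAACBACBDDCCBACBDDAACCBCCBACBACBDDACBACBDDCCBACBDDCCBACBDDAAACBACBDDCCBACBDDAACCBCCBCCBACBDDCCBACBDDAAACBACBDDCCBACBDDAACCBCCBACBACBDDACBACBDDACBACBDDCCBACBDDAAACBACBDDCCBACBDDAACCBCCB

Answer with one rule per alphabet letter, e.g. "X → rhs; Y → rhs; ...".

A->CCB, B->DD, C->ACB, D->A

  step 4 ⇒ step 5: ACBACBDDCCBACBDDAAACBACBDDCCBACBDDAACCBCCBACBACBDDCCBACBDDAAACBACBDDCCBACBDDAACCBCCBCCBACBDDCCBACBDDAA ⇒ CCB·ACB·DD·CCB·ACB·DD·A·A·ACB·ACB·DD·CCB·ACB·DD·A·A·CCB·CCB·CCB·ACB·DD·CCB·ACB·DD·A·A·ACB·ACB·DD·CCB·ACB·DD·A·A·CCB·CCB·ACB·ACB·DD·ACB·ACB·DD·CCB·ACB·DD·CCB·ACB·DD·A·A·ACB·ACB·DD·CCB·ACB·DD·A·A·CCB·CCB·CCB·ACB·DD·CCB·ACB·DD·A·A·ACB·ACB·DD·CCB·ACB·DD·A·A·CCB·CCB·ACB·ACB·DD·ACB·ACB·DD·ACB·ACB·DD·CCB·ACB·DD·A·A·ACB·ACB·DD·CCB·ACB·DD·A·A·CCB·CCB
    A ↦ CCB
    B ↦ DD
    C ↦ ACB
    D ↦ A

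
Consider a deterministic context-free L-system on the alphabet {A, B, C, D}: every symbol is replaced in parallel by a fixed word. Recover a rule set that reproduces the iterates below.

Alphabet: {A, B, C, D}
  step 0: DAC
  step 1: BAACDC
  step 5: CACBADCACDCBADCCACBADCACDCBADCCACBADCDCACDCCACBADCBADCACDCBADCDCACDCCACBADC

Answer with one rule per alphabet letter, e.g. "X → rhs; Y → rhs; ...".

A->AC, B->C, C->DC, D->BA

  step 0 ⇒ step 1: DAC ⇒ BA·AC·DC
    A ↦ AC
    C ↦ DC
    D ↦ BA
    B ↦ C  (constrained at step 1)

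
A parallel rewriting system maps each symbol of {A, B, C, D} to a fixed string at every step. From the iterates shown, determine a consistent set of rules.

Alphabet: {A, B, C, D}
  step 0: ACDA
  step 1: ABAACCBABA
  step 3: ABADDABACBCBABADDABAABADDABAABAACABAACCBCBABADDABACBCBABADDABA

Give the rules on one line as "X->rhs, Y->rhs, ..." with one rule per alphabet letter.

  step 0 ⇒ step 1: ACDA ⇒ ABA·AC·CB·ABA
    A ↦ ABA
    C ↦ AC
    D ↦ CB
    B ↦ DD  (constrained at step 1)

A->ABA, B->DD, C->AC, D->CB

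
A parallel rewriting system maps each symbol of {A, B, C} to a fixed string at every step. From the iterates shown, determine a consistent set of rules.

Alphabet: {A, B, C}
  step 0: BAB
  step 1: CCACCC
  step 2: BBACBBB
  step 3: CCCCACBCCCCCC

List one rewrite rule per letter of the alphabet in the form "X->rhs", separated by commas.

A->AC, B->CC, C->B

  step 2 ⇒ step 3: BBACBBB ⇒ CC·CC·AC·B·CC·CC·CC
    A ↦ AC
    B ↦ CC
    C ↦ B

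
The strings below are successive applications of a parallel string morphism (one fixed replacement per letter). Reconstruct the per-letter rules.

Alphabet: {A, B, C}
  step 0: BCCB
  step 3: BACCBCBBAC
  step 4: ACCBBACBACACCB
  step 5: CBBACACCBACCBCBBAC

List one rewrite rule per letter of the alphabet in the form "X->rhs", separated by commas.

A->C, B->AC, C->B

  step 4 ⇒ step 5: ACCBBACBACACCB ⇒ C·B·B·AC·AC·C·B·AC·C·B·C·B·B·AC
    A ↦ C
    B ↦ AC
    C ↦ B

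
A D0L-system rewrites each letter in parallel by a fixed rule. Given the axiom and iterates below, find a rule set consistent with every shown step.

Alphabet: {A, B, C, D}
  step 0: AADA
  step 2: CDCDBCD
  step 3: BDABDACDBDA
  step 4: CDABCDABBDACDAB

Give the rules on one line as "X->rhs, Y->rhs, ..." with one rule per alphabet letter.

  step 3 ⇒ step 4: BDABDACDBDA ⇒ CD·A·B·CD·A·B·BD·A·CD·A·B
    A ↦ B
    B ↦ CD
    C ↦ BD
    D ↦ A

A->B, B->CD, C->BD, D->A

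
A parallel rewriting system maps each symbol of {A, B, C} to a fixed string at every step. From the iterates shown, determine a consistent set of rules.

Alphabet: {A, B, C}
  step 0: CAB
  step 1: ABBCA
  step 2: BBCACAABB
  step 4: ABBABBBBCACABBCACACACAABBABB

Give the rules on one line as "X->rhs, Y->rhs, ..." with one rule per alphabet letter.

A->BB, B->CA, C->A

  step 1 ⇒ step 2: ABBCA ⇒ BB·CA·CA·A·BB
    A ↦ BB
    B ↦ CA
    C ↦ A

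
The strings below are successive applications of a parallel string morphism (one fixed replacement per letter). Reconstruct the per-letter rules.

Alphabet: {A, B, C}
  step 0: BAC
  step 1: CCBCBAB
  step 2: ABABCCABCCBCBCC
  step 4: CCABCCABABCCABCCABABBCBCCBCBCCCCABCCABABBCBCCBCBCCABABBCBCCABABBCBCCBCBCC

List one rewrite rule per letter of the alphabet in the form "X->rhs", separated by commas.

  step 1 ⇒ step 2: CCBCBAB ⇒ AB·AB·CC·AB·CC·BCB·CC
    A ↦ BCB
    B ↦ CC
    C ↦ AB

A->BCB, B->CC, C->AB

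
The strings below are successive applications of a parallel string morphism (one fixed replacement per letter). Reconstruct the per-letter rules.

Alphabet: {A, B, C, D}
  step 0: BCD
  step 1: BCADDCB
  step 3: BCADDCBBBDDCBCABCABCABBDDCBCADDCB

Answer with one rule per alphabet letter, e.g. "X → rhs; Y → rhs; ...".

  step 0 ⇒ step 1: BCD ⇒ BCA·DDC·B
    B ↦ BCA
    C ↦ DDC
    D ↦ B
    A ↦ B  (constrained at step 1)

A->B, B->BCA, C->DDC, D->B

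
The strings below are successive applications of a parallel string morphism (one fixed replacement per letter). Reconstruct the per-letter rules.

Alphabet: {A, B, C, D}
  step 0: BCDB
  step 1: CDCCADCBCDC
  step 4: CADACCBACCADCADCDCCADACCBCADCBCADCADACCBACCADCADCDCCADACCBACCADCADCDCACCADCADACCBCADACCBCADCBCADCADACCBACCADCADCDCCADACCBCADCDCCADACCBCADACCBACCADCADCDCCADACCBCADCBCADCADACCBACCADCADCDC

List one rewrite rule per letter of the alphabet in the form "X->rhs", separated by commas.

A->AC, B->CDC, C->CAD, D->CB

  step 0 ⇒ step 1: BCDB ⇒ CDC·CAD·CB·CDC
    B ↦ CDC
    C ↦ CAD
    D ↦ CB
    A ↦ AC  (constrained at step 1)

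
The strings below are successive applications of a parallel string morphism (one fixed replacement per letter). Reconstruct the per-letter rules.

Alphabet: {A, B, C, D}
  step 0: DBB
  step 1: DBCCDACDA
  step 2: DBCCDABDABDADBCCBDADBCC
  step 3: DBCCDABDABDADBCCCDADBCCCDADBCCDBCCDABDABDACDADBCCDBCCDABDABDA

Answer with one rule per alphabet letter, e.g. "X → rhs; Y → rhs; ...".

A->C, B->CDA, C->BDA, D->DBC

  step 2 ⇒ step 3: DBCCDABDABDADBCCBDADBCC ⇒ DBC·CDA·BDA·BDA·DBC·C·CDA·DBC·C·CDA·DBC·C·DBC·CDA·BDA·BDA·CDA·DBC·C·DBC·CDA·BDA·BDA
    A ↦ C
    B ↦ CDA
    C ↦ BDA
    D ↦ DBC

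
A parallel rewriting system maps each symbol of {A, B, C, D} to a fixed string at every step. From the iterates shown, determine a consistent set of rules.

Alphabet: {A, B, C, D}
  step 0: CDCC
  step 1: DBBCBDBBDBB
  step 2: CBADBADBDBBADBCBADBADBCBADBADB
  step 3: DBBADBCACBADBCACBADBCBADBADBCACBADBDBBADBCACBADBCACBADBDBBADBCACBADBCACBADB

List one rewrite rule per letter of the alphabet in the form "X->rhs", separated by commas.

A->CA, B->ADB, C->DBB, D->CB

  step 2 ⇒ step 3: CBADBADBDBBADBCBADBADBCBADBADB ⇒ DBB·ADB·CA·CB·ADB·CA·CB·ADB·CB·ADB·ADB·CA·CB·ADB·DBB·ADB·CA·CB·ADB·CA·CB·ADB·DBB·ADB·CA·CB·ADB·CA·CB·ADB
    A ↦ CA
    B ↦ ADB
    C ↦ DBB
    D ↦ CB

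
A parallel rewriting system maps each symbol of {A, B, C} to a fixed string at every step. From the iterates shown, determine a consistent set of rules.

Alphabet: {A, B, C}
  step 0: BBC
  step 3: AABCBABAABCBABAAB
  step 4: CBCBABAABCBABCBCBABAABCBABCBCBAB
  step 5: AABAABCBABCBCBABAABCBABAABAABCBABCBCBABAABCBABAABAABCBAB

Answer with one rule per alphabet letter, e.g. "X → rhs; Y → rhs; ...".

A->CB, B->AB, C->A

  step 4 ⇒ step 5: CBCBABAABCBABCBCBABAABCBABCBCBAB ⇒ A·AB·A·AB·CB·AB·CB·CB·AB·A·AB·CB·AB·A·AB·A·AB·CB·AB·CB·CB·AB·A·AB·CB·AB·A·AB·A·AB·CB·AB
    A ↦ CB
    B ↦ AB
    C ↦ A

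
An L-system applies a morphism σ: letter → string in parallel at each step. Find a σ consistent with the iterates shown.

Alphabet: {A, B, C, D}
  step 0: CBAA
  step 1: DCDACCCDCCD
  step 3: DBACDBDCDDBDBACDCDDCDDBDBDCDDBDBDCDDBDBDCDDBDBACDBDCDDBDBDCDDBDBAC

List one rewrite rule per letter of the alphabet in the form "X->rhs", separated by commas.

A->CCD, B->AC, C->DCD, D->DB

  step 0 ⇒ step 1: CBAA ⇒ DCD·AC·CCD·CCD
    A ↦ CCD
    B ↦ AC
    C ↦ DCD
    D ↦ DB  (constrained at step 1)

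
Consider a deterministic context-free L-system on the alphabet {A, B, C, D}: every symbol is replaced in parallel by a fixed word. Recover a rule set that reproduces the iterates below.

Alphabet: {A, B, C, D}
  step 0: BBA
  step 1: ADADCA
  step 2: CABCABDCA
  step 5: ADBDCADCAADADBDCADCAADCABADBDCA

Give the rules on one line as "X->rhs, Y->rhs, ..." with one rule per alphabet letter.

A->CA, B->AD, C->D, D->B

  step 1 ⇒ step 2: ADADCA ⇒ CA·B·CA·B·D·CA
    A ↦ CA
    C ↦ D
    D ↦ B
  step 0 ⇒ step 1: BBA ⇒ AD·AD·CA
    B ↦ AD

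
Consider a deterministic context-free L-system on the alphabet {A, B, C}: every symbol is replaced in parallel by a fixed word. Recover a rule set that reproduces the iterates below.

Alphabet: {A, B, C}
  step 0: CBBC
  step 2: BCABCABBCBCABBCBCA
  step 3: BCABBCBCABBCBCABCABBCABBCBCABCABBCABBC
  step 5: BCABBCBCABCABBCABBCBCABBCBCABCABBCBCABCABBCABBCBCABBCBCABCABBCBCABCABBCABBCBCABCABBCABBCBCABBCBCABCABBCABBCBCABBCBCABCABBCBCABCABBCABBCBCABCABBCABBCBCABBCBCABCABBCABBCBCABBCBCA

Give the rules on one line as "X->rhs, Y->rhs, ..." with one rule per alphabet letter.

A->BC, B->BCA, C->B

  step 2 ⇒ step 3: BCABCABBCBCABBCBCA ⇒ BCA·B·BC·BCA·B·BC·BCA·BCA·B·BCA·B·BC·BCA·BCA·B·BCA·B·BC
    A ↦ BC
    B ↦ BCA
    C ↦ B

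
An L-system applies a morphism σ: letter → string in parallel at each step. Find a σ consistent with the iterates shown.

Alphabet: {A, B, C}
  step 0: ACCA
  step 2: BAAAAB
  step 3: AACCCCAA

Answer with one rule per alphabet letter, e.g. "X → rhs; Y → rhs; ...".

A->C, B->AA, C->B

  step 2 ⇒ step 3: BAAAAB ⇒ AA·C·C·C·C·AA
    A ↦ C
    B ↦ AA
    C ↦ B  (constrained at step 0)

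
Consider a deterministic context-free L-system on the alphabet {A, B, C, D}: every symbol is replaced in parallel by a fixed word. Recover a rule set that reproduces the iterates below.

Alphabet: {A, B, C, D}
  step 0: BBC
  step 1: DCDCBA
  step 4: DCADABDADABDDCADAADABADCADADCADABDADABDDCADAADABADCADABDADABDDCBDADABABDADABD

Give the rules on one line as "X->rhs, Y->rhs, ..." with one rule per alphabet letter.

A->BD, B->DC, C->BA, D->ADA

  step 0 ⇒ step 1: BBC ⇒ DC·DC·BA
    B ↦ DC
    C ↦ BA
    A ↦ BD  (constrained at step 1)
    D ↦ ADA  (constrained at step 1)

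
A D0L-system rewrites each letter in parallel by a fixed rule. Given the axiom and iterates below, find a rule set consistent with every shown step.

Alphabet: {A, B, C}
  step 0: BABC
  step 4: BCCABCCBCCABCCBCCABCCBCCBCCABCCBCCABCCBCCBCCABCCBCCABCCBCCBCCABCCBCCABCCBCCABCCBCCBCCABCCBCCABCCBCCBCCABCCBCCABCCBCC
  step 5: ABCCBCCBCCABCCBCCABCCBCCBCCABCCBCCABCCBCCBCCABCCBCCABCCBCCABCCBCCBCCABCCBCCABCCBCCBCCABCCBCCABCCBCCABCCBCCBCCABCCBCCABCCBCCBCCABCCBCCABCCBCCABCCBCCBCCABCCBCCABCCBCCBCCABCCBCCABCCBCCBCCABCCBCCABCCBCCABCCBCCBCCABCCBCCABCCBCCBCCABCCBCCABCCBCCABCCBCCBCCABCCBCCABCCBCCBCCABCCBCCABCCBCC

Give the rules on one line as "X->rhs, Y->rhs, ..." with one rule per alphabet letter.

  step 4 ⇒ step 5: BCCABCCBCCABCCBCCABCCBCCBCCABCCBCCABCCBCCBCCABCCBCCABCCBCCBCCABCCBCCABCCBCCABCCBCCBCCABCCBCCABCCBCCBCCABCCBCCABCCBCC ⇒ A·BCC·BCC·BCC·A·BCC·BCC·A·BCC·BCC·BCC·A·BCC·BCC·A·BCC·BCC·BCC·A·BCC·BCC·A·BCC·BCC·A·BCC·BCC·BCC·A·BCC·BCC·A·BCC·BCC·BCC·A·BCC·BCC·A·BCC·BCC·A·BCC·BCC·BCC·A·BCC·BCC·A·BCC·BCC·BCC·A·BCC·BCC·A·BCC·BCC·A·BCC·BCC·BCC·A·BCC·BCC·A·BCC·BCC·BCC·A·BCC·BCC·A·BCC·BCC·BCC·A·BCC·BCC·A·BCC·BCC·A·BCC·BCC·BCC·A·BCC·BCC·A·BCC·BCC·BCC·A·BCC·BCC·A·BCC·BCC·A·BCC·BCC·BCC·A·BCC·BCC·A·BCC·BCC·BCC·A·BCC·BCC·A·BCC·BCC
    A ↦ BCC
    B ↦ A
    C ↦ BCC

A->BCC, B->A, C->BCC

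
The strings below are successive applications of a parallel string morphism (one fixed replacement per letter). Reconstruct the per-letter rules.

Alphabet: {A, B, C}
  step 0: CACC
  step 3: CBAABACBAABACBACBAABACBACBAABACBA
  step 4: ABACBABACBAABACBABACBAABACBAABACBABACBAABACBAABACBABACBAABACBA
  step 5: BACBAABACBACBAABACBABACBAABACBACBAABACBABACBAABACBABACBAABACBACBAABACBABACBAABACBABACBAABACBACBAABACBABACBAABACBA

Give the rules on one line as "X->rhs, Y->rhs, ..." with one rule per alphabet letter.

A->BA, B->C, C->ABA

  step 4 ⇒ step 5: ABACBABACBAABACBABACBAABACBAABACBABACBAABACBAABACBABACBAABACBA ⇒ BA·C·BA·ABA·C·BA·C·BA·ABA·C·BA·BA·C·BA·ABA·C·BA·C·BA·ABA·C·BA·BA·C·BA·ABA·C·BA·BA·C·BA·ABA·C·BA·C·BA·ABA·C·BA·BA·C·BA·ABA·C·BA·BA·C·BA·ABA·C·BA·C·BA·ABA·C·BA·BA·C·BA·ABA·C·BA
    A ↦ BA
    B ↦ C
    C ↦ ABA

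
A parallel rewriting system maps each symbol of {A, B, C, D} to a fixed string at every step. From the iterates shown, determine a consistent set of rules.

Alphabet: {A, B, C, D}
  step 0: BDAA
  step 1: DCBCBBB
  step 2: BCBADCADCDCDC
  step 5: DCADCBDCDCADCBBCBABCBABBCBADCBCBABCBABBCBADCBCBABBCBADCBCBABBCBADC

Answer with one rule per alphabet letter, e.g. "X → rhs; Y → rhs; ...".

A->B, B->DC, C->A, D->BCB

  step 1 ⇒ step 2: DCBCBBB ⇒ BCB·A·DC·A·DC·DC·DC
    B ↦ DC
    C ↦ A
    D ↦ BCB
  step 0 ⇒ step 1: BDAA ⇒ DC·BCB·B·B
    A ↦ B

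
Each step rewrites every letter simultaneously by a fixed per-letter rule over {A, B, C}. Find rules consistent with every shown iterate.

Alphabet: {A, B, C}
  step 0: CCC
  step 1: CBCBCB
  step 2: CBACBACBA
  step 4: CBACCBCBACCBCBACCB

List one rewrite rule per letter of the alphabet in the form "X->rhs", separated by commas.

  step 1 ⇒ step 2: CBCBCB ⇒ CB·A·CB·A·CB·A
    B ↦ A
    C ↦ CB
    A ↦ C  (constrained at step 2)

A->C, B->A, C->CB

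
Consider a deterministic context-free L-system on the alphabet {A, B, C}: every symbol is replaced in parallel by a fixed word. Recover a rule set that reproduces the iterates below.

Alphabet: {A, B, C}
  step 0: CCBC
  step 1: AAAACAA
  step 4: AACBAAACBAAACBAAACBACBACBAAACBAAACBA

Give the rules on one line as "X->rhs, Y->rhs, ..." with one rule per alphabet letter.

  step 0 ⇒ step 1: CCBC ⇒ AA·AA·C·AA
    B ↦ C
    C ↦ AA
    A ↦ BA  (constrained at step 1)

A->BA, B->C, C->AA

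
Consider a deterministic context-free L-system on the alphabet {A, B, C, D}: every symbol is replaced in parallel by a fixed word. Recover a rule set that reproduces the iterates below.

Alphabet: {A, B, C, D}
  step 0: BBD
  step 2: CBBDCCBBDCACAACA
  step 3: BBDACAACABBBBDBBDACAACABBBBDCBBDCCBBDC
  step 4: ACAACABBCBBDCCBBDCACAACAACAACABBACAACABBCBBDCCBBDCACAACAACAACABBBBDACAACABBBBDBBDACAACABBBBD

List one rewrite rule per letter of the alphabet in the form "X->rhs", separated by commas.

A->C, B->ACA, C->BBD, D->BB

  step 3 ⇒ step 4: BBDACAACABBBBDBBDACAACABBBBDCBBDCCBBDC ⇒ ACA·ACA·BB·C·BBD·C·C·BBD·C·ACA·ACA·ACA·ACA·BB·ACA·ACA·BB·C·BBD·C·C·BBD·C·ACA·ACA·ACA·ACA·BB·BBD·ACA·ACA·BB·BBD·BBD·ACA·ACA·BB·BBD
    A ↦ C
    B ↦ ACA
    C ↦ BBD
    D ↦ BB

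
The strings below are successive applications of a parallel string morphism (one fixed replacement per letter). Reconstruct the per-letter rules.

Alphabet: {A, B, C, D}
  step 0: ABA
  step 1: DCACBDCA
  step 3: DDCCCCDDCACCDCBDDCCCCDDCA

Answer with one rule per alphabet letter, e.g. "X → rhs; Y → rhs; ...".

A->DCA, B->CB, C->D, D->CC

  step 0 ⇒ step 1: ABA ⇒ DCA·CB·DCA
    A ↦ DCA
    B ↦ CB
    C ↦ D  (constrained at step 1)
    D ↦ CC  (constrained at step 1)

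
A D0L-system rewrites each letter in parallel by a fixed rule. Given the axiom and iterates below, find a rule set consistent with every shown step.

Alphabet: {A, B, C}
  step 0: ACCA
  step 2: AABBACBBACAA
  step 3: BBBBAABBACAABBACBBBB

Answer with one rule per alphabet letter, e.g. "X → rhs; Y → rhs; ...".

A->BB, B->A, C->AC

  step 2 ⇒ step 3: AABBACBBACAA ⇒ BB·BB·A·A·BB·AC·A·A·BB·AC·BB·BB
    A ↦ BB
    B ↦ A
    C ↦ AC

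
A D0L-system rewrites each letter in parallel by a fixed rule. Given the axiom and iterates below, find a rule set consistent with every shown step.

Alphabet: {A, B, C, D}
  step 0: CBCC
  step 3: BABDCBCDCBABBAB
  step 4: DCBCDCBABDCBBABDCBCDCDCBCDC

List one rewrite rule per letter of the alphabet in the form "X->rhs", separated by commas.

A->BC, B->DC, C->B, D->BA

  step 3 ⇒ step 4: BABDCBCDCBABBAB ⇒ DC·BC·DC·BA·B·DC·B·BA·B·DC·BC·DC·DC·BC·DC
    A ↦ BC
    B ↦ DC
    C ↦ B
    D ↦ BA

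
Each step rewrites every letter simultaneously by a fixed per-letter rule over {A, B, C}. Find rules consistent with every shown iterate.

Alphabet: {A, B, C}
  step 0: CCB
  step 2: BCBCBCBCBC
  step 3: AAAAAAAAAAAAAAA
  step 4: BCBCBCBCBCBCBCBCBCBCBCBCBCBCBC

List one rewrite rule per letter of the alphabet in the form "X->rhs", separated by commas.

  step 3 ⇒ step 4: AAAAAAAAAAAAAAA ⇒ BC·BC·BC·BC·BC·BC·BC·BC·BC·BC·BC·BC·BC·BC·BC
    A ↦ BC
  step 2 ⇒ step 3: BCBCBCBCBC ⇒ A·AA·A·AA·A·AA·A·AA·A·AA
    B ↦ A
  step 2 ⇒ step 3: BCBCBCBCBC ⇒ A·AA·A·AA·A·AA·A·AA·A·AA
    C ↦ AA

A->BC, B->A, C->AA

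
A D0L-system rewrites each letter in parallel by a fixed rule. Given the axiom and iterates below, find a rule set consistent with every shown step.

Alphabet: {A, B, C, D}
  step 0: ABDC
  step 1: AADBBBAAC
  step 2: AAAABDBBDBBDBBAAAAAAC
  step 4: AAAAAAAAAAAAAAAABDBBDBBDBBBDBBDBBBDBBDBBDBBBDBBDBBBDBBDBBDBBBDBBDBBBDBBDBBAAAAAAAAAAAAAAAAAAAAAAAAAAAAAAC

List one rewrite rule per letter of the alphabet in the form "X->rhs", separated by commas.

  step 1 ⇒ step 2: AADBBBAAC ⇒ AA·AA·B·DBB·DBB·DBB·AA·AA·AAC
    A ↦ AA
    B ↦ DBB
    C ↦ AAC
    D ↦ B

A->AA, B->DBB, C->AAC, D->B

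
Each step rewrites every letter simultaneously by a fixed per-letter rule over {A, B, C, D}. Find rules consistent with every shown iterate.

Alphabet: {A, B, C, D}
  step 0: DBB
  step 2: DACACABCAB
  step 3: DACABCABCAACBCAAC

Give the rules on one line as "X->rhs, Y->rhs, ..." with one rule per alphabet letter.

  step 2 ⇒ step 3: DACACABCAB ⇒ DA·CA·B·CA·B·CA·AC·B·CA·AC
    A ↦ CA
    B ↦ AC
    C ↦ B
    D ↦ DA

A->CA, B->AC, C->B, D->DA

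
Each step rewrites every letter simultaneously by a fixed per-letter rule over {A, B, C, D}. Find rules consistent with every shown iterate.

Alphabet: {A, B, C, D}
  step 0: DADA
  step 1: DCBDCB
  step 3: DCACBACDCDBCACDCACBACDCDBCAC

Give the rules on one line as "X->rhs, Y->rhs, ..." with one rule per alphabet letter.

A->B, B->DBC, C->AC, D->DC

  step 0 ⇒ step 1: DADA ⇒ DC·B·DC·B
    A ↦ B
    D ↦ DC
    B ↦ DBC  (constrained at step 1)
    C ↦ AC  (constrained at step 1)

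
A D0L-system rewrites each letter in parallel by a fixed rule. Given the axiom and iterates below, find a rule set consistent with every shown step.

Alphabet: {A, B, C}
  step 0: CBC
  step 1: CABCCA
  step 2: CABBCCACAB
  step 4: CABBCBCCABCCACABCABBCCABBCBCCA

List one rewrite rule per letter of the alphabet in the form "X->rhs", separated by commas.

A->B, B->BC, C->CA

  step 1 ⇒ step 2: CABCCA ⇒ CA·B·BC·CA·CA·B
    A ↦ B
    B ↦ BC
    C ↦ CA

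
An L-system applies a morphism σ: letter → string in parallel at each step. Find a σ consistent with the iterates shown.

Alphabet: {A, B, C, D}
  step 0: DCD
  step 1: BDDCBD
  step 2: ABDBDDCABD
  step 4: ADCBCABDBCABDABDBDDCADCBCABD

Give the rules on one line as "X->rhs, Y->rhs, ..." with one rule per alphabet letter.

  step 1 ⇒ step 2: BDDCBD ⇒ A·BD·BD·DC·A·BD
    B ↦ A
    C ↦ DC
    D ↦ BD
    A ↦ BC  (constrained at step 2)

A->BC, B->A, C->DC, D->BD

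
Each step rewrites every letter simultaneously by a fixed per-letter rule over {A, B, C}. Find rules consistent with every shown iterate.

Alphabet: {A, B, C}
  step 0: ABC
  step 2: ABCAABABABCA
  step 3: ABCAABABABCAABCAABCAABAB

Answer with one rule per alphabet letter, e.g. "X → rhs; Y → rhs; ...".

A->AB, B->CA, C->AB

  step 2 ⇒ step 3: ABCAABABABCA ⇒ AB·CA·AB·AB·AB·CA·AB·CA·AB·CA·AB·AB
    A ↦ AB
    B ↦ CA
    C ↦ AB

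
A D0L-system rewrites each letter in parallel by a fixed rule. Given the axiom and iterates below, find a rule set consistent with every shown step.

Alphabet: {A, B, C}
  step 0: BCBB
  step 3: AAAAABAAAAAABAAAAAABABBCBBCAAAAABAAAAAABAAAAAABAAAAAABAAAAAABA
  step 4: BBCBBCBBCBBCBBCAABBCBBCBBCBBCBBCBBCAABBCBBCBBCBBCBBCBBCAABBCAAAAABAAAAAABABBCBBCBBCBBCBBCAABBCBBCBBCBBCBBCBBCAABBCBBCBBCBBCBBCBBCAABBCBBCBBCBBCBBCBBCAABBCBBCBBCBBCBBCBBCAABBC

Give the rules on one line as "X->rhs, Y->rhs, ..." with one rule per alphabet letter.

  step 3 ⇒ step 4: AAAAABAAAAAABAAAAAABABBCBBCAAAAABAAAAAABAAAAAABAAAAAABAAAAAABA ⇒ BBC·BBC·BBC·BBC·BBC·AA·BBC·BBC·BBC·BBC·BBC·BBC·AA·BBC·BBC·BBC·BBC·BBC·BBC·AA·BBC·AA·AA·ABA·AA·AA·ABA·BBC·BBC·BBC·BBC·BBC·AA·BBC·BBC·BBC·BBC·BBC·BBC·AA·BBC·BBC·BBC·BBC·BBC·BBC·AA·BBC·BBC·BBC·BBC·BBC·BBC·AA·BBC·BBC·BBC·BBC·BBC·BBC·AA·BBC
    A ↦ BBC
    B ↦ AA
    C ↦ ABA

A->BBC, B->AA, C->ABA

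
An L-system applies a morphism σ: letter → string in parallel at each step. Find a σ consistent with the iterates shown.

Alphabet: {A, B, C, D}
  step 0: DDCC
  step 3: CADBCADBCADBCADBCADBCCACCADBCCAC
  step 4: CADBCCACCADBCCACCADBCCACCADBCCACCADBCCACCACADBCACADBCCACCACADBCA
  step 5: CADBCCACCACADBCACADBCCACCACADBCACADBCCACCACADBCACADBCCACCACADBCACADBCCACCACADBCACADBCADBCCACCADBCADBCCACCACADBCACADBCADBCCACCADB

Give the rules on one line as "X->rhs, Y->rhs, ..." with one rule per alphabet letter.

A->DB, B->AC, C->CA, D->CC

  step 4 ⇒ step 5: CADBCCACCADBCCACCADBCCACCADBCCACCADBCCACCACADBCACADBCCACCACADBCA ⇒ CA·DB·CC·AC·CA·CA·DB·CA·CA·DB·CC·AC·CA·CA·DB·CA·CA·DB·CC·AC·CA·CA·DB·CA·CA·DB·CC·AC·CA·CA·DB·CA·CA·DB·CC·AC·CA·CA·DB·CA·CA·DB·CA·DB·CC·AC·CA·DB·CA·DB·CC·AC·CA·CA·DB·CA·CA·DB·CA·DB·CC·AC·CA·DB
    A ↦ DB
    B ↦ AC
    C ↦ CA
    D ↦ CC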